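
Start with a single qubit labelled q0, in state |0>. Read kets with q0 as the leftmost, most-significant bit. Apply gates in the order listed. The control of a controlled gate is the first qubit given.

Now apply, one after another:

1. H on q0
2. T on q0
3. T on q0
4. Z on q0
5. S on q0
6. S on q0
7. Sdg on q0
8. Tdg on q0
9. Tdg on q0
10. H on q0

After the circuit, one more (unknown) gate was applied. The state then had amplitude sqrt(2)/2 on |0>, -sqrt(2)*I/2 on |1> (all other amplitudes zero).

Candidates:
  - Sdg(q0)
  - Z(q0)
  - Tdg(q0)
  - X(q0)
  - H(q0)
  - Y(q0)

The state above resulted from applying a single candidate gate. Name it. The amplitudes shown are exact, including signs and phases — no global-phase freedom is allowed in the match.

It was H(q0) that produced the state shown.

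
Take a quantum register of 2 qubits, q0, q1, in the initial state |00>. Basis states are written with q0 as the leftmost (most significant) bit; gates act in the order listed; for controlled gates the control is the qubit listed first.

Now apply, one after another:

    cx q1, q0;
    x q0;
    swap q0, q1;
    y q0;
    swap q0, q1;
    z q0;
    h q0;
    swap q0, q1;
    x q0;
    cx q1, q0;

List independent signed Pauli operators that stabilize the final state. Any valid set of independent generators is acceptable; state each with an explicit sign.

The final state is stabilized by the group generated by -XX, +ZZ; other independent generating sets are equally valid.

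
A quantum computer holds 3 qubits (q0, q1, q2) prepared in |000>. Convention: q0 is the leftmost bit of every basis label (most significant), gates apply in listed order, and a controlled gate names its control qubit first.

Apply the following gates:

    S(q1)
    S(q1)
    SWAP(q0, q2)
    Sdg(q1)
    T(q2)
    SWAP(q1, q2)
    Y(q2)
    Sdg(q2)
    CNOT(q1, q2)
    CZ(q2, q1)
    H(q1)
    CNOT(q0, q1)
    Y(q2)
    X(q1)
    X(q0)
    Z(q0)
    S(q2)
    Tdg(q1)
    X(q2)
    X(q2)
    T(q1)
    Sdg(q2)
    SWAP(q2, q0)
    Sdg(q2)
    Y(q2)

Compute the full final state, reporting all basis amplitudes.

After the circuit, the state carries amplitude -sqrt(2)*I/2 on |000>, -sqrt(2)*I/2 on |010>, and 0 on every other basis state. Key observation: the block from step 17 through step 22 cancels to the identity and can be dropped.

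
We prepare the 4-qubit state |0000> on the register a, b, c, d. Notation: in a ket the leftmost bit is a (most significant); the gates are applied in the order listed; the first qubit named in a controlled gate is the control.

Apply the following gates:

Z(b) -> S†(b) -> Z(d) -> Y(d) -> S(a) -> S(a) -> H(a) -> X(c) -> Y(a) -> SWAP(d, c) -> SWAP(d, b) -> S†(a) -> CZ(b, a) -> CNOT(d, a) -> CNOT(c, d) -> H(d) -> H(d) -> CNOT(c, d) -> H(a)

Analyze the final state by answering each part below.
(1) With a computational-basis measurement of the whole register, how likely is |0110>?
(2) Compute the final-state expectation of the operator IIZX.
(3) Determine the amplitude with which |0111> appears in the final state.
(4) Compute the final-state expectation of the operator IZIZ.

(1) The probability of measuring |0110> is 1/2. Key observation: steps 15-18 multiply out to the identity, so the circuit reduces to the remaining gates.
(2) The expectation value of IIZX is 0.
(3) The amplitude on |0111> is 0.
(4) The observable IZIZ averages to -1.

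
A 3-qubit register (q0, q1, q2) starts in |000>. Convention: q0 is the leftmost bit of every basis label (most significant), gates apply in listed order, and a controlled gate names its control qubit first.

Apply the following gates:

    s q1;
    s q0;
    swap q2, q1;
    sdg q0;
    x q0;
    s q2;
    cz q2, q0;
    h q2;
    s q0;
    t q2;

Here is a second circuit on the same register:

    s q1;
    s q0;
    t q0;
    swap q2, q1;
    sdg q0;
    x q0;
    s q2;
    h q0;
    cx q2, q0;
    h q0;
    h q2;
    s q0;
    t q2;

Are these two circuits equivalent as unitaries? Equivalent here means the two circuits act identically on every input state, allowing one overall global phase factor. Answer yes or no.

No: there is an input state on which the two circuits produce genuinely different outputs (not merely differing by a phase).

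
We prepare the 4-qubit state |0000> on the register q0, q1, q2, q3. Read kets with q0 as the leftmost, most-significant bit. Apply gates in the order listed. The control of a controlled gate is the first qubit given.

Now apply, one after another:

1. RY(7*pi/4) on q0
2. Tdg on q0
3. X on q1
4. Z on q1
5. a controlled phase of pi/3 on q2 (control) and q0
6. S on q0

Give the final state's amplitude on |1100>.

The final state's coefficient on |1100> equals -sqrt(2 - sqrt(2))*exp(I*pi/4)/2.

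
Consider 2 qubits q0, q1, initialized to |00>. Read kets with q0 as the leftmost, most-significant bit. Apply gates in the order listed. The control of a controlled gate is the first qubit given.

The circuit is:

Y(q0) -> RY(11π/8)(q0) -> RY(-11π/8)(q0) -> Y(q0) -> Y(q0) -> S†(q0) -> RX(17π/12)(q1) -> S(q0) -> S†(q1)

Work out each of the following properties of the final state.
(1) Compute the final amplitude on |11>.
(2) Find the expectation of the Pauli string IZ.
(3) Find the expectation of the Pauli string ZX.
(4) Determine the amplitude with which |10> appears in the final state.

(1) The final state's coefficient on |11> equals -I*sqrt(sqrt(2)/4 + 1/2)*sin(5*pi/16)**2/2 - sqrt(3)*I*sqrt(1/2 - sqrt(2)/4)*sin(5*pi/16)**2/2 - I*sqrt(sqrt(2)/4 + 1/2)*cos(5*pi/16)**2/2 - sqrt(3)*I*sqrt(1/2 - sqrt(2)/4)*cos(5*pi/16)**2/2. Key observation: gates 1-4 undo each other exactly, leaving only the rest of the circuit to track.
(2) The observable IZ averages to -sqrt(3)*sqrt(1/2 - sqrt(2)/4)*sqrt(sqrt(2)/4 + 1/2)*sin(5*pi/16)**4 - 2*sqrt(3)*sqrt(1/2 - sqrt(2)/4)*sqrt(sqrt(2)/4 + 1/2)*sin(5*pi/16)**2*cos(5*pi/16)**2 - sqrt(3)*sqrt(1/2 - sqrt(2)/4)*sqrt(sqrt(2)/4 + 1/2)*cos(5*pi/16)**4 + sqrt(2)*cos(5*pi/16)**4/4 + sqrt(2)*sin(5*pi/16)**2*cos(5*pi/16)**2/2 + sqrt(2)*sin(5*pi/16)**4/4.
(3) In the final state, ZX has expectation -sqrt(6)*sin(5*pi/16)**4/4 - sqrt(6)*sin(5*pi/16)**2*cos(5*pi/16)**2/2 - sqrt(1/2 - sqrt(2)/4)*sqrt(sqrt(2)/4 + 1/2)*sin(5*pi/16)**4 - 2*sqrt(1/2 - sqrt(2)/4)*sqrt(sqrt(2)/4 + 1/2)*sin(5*pi/16)**2*cos(5*pi/16)**2 - sqrt(6)*cos(5*pi/16)**4/4 - sqrt(1/2 - sqrt(2)/4)*sqrt(sqrt(2)/4 + 1/2)*cos(5*pi/16)**4.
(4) |10> carries amplitude -sqrt(3)*I*sqrt(sqrt(2)/4 + 1/2)*sin(5*pi/16)**2/2 - sqrt(3)*I*sqrt(sqrt(2)/4 + 1/2)*cos(5*pi/16)**2/2 + I*sqrt(1/2 - sqrt(2)/4)*cos(5*pi/16)**2/2 + I*sqrt(1/2 - sqrt(2)/4)*sin(5*pi/16)**2/2 in the final state.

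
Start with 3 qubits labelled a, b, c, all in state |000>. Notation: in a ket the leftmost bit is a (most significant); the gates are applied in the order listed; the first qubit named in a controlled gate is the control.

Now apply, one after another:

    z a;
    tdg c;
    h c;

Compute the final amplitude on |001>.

The final state's coefficient on |001> equals sqrt(2)/2.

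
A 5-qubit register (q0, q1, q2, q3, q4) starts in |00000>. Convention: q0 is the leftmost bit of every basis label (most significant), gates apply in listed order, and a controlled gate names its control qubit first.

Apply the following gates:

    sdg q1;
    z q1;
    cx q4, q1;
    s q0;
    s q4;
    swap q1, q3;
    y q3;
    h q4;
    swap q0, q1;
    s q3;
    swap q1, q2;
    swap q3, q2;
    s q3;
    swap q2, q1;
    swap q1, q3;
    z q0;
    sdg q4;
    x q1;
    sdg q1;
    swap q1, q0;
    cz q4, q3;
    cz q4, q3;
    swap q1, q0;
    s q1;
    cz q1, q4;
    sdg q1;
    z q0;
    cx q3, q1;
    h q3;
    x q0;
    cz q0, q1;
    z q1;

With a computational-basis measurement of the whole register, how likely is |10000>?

The probability of measuring |10000> is 1/4. Key observation: gates 19-24 undo each other exactly, leaving only the rest of the circuit to track.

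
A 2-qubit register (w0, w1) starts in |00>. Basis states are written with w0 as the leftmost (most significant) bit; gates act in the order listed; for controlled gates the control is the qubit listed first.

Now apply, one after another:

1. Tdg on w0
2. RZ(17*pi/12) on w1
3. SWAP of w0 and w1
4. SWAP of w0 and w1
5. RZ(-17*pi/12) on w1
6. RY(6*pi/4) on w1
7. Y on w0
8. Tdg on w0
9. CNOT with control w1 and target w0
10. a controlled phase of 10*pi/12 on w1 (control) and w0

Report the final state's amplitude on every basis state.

The final amplitudes are 0 on |00>, sqrt(2)*exp(I*pi/4)/2 on |01>, -sqrt(2)*exp(I*pi/4)/2 on |10>, 0 on |11>. Key observation: the block from step 2 through step 5 cancels to the identity and can be dropped.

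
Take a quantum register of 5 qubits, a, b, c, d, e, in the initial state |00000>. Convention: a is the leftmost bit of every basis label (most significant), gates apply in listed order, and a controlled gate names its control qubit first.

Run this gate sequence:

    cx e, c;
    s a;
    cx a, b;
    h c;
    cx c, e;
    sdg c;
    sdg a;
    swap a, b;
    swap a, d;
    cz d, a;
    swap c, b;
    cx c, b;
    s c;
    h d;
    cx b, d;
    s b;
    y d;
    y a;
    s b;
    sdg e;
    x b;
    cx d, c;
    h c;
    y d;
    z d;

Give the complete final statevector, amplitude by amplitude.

The resulting statevector has amplitude sqrt(2)*I/4 on |10001>, -sqrt(2)*I/4 on |10011>, -sqrt(2)*I/4 on |10101>, -sqrt(2)*I/4 on |10111>, sqrt(2)*I/4 on |11000>, -sqrt(2)*I/4 on |11010>, -sqrt(2)*I/4 on |11100>, -sqrt(2)*I/4 on |11110>, and 0 on every other basis state.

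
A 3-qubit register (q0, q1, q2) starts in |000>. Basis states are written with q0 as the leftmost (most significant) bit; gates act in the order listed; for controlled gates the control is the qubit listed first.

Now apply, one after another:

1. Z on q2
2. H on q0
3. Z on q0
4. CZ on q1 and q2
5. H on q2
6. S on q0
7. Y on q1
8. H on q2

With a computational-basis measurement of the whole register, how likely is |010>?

A full measurement returns |010> with probability 1/2.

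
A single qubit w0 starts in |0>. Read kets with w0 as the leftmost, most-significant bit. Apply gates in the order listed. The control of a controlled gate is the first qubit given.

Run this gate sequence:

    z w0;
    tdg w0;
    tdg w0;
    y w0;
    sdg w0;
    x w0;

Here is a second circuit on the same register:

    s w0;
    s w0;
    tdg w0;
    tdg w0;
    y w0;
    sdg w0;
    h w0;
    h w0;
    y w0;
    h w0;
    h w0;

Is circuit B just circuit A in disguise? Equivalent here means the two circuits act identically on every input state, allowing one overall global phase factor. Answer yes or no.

No: there is an input state on which the two circuits produce genuinely different outputs (not merely differing by a phase).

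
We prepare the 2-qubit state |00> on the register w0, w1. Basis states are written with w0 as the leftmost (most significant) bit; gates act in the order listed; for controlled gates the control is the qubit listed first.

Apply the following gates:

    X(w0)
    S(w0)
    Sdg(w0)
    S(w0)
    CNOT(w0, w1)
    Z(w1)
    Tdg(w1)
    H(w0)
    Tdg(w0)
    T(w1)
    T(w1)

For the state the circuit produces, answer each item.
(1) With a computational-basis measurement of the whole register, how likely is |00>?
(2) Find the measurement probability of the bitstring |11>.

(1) The probability of measuring |00> is 0.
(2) The probability of measuring |11> is 1/2.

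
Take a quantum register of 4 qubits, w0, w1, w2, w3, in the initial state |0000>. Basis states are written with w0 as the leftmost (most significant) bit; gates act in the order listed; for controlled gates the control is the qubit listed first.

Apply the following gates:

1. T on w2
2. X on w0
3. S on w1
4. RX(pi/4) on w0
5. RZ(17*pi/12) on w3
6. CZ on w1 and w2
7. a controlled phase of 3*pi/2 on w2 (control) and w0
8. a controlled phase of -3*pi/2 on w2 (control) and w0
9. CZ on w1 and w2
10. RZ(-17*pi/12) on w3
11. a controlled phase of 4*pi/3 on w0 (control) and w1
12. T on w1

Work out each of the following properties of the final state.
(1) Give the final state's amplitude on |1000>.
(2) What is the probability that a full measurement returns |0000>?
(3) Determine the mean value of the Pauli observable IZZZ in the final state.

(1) The amplitude on |1000> is sqrt(sqrt(2) + 2)/2.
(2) The probability of measuring |0000> is 1/2 - sqrt(2)/4.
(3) In the final state, IZZZ has expectation 1.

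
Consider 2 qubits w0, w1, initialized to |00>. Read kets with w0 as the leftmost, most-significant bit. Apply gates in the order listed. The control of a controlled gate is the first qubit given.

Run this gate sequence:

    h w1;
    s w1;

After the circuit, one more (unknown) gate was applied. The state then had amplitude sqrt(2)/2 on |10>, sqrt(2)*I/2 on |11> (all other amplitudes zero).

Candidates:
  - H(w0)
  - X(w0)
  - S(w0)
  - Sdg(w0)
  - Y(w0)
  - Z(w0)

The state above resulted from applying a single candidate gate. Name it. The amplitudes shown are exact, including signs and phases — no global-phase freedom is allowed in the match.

The unique candidate consistent with the amplitudes is X(w0).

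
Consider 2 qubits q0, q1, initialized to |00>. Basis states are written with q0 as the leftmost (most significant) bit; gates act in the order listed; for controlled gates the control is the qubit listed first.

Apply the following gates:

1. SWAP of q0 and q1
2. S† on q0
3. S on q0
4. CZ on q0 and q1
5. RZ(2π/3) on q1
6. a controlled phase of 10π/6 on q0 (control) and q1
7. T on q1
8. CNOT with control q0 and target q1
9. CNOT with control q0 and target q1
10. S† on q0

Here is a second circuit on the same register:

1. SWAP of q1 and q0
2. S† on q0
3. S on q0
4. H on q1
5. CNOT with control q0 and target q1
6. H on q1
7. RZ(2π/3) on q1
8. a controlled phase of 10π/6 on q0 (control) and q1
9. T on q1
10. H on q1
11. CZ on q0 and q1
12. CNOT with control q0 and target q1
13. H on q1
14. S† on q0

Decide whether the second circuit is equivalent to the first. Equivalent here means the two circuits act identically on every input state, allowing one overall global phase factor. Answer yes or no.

No: there is an input state on which the two circuits produce genuinely different outputs (not merely differing by a phase).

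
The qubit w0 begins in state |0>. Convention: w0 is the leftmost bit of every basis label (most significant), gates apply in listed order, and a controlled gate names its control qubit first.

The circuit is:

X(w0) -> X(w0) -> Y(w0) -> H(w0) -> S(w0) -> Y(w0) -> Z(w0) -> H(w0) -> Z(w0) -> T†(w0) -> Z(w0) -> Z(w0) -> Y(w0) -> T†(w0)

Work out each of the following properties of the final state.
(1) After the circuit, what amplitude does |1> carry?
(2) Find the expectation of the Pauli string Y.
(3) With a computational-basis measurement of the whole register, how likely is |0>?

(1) The final state's coefficient on |1> equals sqrt(2)/2.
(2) The observable Y averages to 1.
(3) Outcome |0> occurs with probability 1/2.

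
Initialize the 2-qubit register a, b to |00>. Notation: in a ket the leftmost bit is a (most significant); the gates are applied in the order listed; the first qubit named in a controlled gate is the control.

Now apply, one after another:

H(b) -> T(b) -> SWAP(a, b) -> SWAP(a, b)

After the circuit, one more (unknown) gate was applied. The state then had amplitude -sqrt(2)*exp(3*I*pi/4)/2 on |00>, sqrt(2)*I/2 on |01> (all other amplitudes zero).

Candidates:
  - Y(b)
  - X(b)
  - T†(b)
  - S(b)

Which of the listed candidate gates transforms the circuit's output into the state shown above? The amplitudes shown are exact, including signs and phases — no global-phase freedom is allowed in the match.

The applied gate was Y(b). Key observation: the block from step 3 through step 4 cancels to the identity and can be dropped.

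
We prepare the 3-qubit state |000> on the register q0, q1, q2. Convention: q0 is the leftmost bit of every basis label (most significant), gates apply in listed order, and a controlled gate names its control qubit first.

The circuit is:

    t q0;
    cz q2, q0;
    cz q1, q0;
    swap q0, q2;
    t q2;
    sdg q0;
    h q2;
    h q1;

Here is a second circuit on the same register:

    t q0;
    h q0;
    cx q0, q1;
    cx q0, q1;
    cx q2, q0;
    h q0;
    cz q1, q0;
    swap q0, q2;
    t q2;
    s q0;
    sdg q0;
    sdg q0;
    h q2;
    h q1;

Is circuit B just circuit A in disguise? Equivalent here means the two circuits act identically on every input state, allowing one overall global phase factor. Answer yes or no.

Yes — the two circuits implement the same unitary up to a global phase.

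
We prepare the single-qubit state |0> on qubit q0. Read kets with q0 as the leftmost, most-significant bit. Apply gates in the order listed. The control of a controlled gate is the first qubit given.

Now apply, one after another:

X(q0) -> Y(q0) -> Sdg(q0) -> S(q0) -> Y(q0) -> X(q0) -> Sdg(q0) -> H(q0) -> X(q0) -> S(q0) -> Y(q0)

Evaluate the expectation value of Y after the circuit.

The expectation value of Y is 1.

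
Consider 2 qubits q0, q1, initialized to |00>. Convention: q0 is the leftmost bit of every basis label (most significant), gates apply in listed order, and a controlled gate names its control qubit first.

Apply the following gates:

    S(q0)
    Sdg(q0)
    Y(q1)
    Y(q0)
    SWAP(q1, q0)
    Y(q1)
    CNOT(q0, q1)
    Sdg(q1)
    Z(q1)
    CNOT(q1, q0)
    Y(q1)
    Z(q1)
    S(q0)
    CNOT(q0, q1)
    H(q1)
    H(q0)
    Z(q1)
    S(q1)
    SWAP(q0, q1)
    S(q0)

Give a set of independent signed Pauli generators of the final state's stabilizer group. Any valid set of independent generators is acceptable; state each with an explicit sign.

One valid set of independent stabilizer generators is +XI, +IX (any independent generating set of the same group is equally correct).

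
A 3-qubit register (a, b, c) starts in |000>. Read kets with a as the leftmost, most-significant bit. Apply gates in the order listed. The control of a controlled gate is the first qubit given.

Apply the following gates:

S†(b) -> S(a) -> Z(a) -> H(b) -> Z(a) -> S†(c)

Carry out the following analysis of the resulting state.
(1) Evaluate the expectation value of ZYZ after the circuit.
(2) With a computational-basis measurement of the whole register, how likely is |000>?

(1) The observable ZYZ averages to 0.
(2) A full measurement returns |000> with probability 1/2.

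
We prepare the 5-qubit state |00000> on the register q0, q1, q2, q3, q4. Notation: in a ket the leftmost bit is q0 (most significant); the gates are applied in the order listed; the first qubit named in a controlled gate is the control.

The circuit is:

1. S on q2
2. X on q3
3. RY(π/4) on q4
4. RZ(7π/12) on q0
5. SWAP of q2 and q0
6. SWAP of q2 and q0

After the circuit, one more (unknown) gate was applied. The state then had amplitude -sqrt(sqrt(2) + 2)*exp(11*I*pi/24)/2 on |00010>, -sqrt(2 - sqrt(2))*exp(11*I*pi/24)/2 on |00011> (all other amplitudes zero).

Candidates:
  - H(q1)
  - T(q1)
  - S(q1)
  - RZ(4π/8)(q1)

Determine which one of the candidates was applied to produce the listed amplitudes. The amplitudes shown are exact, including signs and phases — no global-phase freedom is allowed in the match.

It was RZ(4π/8)(q1) that produced the state shown. Key observation: steps 5-6 multiply out to the identity, so the circuit reduces to the remaining gates.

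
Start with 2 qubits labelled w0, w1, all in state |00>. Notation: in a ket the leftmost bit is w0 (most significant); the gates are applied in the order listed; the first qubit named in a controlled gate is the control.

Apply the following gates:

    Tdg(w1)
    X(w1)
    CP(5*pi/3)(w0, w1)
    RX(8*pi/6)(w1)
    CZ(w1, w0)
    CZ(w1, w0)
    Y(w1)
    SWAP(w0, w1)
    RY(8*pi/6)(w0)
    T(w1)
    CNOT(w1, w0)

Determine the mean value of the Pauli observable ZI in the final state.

In the final state, ZI has expectation 1/4.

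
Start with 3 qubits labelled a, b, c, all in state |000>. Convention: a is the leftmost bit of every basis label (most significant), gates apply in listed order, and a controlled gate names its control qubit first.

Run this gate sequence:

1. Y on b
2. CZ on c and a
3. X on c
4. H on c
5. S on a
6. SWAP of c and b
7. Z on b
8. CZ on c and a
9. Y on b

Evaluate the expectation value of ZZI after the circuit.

The expectation value of ZZI is 0.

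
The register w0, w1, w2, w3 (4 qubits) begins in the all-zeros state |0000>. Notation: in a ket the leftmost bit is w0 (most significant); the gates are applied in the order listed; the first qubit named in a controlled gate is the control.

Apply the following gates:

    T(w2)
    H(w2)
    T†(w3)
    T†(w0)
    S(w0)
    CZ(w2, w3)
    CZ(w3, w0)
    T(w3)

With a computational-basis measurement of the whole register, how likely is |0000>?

The probability of measuring |0000> is 1/2.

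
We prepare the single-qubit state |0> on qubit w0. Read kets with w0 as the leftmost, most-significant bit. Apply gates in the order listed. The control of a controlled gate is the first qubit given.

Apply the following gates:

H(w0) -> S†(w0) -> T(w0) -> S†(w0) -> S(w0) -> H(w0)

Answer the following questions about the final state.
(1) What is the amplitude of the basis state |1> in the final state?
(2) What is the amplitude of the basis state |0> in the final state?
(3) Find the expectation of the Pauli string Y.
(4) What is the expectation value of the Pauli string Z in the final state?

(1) The final state's coefficient on |1> equals 1/2 + exp(3*I*pi/4)/2.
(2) The amplitude on |0> is 1/2 - exp(3*I*pi/4)/2.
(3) In the final state, Y has expectation sqrt(2)/2.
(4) The observable Z averages to sqrt(2)/2.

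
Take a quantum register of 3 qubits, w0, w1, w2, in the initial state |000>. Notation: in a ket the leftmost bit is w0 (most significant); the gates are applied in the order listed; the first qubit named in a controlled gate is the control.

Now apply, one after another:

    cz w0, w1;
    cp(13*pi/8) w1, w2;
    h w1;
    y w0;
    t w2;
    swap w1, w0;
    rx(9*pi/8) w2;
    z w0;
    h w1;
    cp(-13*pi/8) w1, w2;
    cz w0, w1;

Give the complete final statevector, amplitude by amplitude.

The final amplitudes are -I*sin(pi/16)/2 on |000>, cos(pi/16)/2 on |001>, I*sin(pi/16)/2 on |010>, -exp(3*I*pi/8)*cos(pi/16)/2 on |011>, I*sin(pi/16)/2 on |100>, -cos(pi/16)/2 on |101>, I*sin(pi/16)/2 on |110>, -exp(3*I*pi/8)*cos(pi/16)/2 on |111>.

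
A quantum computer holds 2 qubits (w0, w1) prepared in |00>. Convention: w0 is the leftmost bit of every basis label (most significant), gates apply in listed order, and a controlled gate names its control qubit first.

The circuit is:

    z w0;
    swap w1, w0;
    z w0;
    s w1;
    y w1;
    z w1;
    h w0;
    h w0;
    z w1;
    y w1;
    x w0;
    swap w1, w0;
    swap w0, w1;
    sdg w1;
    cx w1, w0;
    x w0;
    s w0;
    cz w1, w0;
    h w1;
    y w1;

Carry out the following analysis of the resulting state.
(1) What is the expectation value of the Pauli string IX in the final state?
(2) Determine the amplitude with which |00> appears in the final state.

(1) The observable IX averages to -1.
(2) The amplitude on |00> is -sqrt(2)*I/2.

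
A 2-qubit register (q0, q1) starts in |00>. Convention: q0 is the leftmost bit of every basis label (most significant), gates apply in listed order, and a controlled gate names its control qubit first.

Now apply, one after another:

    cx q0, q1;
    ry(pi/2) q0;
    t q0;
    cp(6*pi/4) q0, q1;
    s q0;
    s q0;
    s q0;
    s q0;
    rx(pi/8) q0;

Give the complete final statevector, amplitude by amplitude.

The resulting statevector has amplitude sqrt(2)*(cos(pi/16) - exp(3*I*pi/4)*sin(pi/16))/2 on |00>, 0 on |01>, sqrt(2)*(-I*sin(pi/16) + exp(I*pi/4)*cos(pi/16))/2 on |10>, 0 on |11>. Key observation: the block from step 5 through step 8 cancels to the identity and can be dropped.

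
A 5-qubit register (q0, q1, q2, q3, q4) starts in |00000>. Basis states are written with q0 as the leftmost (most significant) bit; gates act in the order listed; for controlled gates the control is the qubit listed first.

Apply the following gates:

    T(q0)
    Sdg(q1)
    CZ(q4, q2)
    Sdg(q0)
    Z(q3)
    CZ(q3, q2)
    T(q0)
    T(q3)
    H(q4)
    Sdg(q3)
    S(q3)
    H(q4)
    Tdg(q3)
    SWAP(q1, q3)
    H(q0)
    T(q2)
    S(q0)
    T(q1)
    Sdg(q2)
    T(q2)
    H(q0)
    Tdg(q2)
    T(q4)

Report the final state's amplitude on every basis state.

After the circuit, the state carries amplitude 1/2 + I/2 on |00000>, 1/2 - I/2 on |10000>, and 0 on every other basis state. Key observation: steps 8-13 multiply out to the identity, so the circuit reduces to the remaining gates.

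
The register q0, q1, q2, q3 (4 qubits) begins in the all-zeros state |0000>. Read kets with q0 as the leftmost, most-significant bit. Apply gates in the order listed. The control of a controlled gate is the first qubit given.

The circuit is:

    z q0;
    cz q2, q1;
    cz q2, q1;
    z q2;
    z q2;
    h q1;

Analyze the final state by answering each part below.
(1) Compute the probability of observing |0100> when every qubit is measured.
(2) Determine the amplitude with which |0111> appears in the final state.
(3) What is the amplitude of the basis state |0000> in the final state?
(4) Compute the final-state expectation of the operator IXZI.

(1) The probability of measuring |0100> is 1/2. Key observation: steps 2-3 multiply out to the identity, so the circuit reduces to the remaining gates.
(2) The amplitude on |0111> is 0.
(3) The amplitude on |0000> is sqrt(2)/2.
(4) In the final state, IXZI has expectation 1.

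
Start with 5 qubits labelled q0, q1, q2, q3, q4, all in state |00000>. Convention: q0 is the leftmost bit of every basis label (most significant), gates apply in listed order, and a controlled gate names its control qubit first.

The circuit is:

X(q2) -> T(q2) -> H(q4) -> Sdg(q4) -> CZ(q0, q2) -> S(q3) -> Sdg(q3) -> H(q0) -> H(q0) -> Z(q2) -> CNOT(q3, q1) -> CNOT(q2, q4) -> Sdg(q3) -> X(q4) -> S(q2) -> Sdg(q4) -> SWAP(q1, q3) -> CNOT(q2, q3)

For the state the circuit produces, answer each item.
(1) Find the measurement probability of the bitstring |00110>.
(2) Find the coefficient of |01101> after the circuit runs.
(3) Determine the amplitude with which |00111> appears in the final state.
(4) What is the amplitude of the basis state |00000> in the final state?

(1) A full measurement returns |00110> with probability 1/2.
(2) The final state's coefficient on |01101> equals 0.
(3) The final state's coefficient on |00111> equals sqrt(2)*exp(3*I*pi/4)/2.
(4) The final state's coefficient on |00000> equals 0.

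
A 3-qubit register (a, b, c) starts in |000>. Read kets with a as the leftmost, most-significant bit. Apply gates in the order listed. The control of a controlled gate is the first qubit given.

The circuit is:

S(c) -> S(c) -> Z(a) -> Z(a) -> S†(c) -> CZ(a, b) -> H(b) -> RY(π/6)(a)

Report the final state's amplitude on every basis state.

The final amplitudes are 1/4 + sqrt(3)/4 on |000>, 0 on |001>, 1/4 + sqrt(3)/4 on |010>, 0 on |011>, -1/4 + sqrt(3)/4 on |100>, 0 on |101>, -1/4 + sqrt(3)/4 on |110>, 0 on |111>. Key observation: steps 2-5 multiply out to the identity, so the circuit reduces to the remaining gates.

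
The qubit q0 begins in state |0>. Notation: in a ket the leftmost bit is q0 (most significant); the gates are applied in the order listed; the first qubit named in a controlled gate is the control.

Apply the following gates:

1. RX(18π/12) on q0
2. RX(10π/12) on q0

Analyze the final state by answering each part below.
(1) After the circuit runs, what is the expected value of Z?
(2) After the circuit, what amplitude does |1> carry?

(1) In the final state, Z has expectation 1/2.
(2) |1> carries amplitude I/2 in the final state.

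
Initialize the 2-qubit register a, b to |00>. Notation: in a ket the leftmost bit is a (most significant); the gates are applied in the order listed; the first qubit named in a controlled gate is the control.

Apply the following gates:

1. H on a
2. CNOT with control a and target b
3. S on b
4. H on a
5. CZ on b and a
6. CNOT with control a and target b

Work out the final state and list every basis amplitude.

The resulting statevector has amplitude 1/2 on |00>, I/2 on |01>, I/2 on |10>, 1/2 on |11>.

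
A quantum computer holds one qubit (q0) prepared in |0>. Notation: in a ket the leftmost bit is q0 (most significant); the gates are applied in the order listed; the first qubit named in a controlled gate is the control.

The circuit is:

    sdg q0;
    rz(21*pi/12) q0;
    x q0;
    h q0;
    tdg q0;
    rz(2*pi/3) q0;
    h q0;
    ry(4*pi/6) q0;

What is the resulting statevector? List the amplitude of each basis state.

The resulting statevector has amplitude -sqrt(3)*exp(19*I*pi/24)/4 + exp(19*I*pi/24)/4 + exp(5*I*pi/24)/4 + sqrt(3)*exp(5*I*pi/24)/4 on |0>, -exp(5*I*pi/24)/4 + exp(19*I*pi/24)/4 + sqrt(3)*exp(19*I*pi/24)/4 + sqrt(3)*exp(5*I*pi/24)/4 on |1>.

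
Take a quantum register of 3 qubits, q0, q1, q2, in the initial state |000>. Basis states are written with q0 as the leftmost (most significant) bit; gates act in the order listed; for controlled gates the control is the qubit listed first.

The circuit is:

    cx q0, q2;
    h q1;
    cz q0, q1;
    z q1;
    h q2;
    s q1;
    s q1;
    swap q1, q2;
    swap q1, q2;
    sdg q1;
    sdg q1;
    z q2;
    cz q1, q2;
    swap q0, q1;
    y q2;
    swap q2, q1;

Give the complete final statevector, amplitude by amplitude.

After the circuit, the state carries amplitude I/2 on |000>, 0 on |001>, I/2 on |010>, 0 on |011>, I/2 on |100>, 0 on |101>, -I/2 on |110>, 0 on |111>. Key observation: the block from step 6 through step 11 cancels to the identity and can be dropped.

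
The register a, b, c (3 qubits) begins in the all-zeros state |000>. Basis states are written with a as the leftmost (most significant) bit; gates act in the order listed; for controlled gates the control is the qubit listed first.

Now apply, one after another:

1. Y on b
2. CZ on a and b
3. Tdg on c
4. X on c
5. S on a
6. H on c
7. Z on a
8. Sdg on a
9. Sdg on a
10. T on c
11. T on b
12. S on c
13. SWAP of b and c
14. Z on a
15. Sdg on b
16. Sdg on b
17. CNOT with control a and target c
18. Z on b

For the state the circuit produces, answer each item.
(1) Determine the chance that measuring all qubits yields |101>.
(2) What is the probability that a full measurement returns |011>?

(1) The probability of measuring |101> is 0.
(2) The probability of measuring |011> is 1/2.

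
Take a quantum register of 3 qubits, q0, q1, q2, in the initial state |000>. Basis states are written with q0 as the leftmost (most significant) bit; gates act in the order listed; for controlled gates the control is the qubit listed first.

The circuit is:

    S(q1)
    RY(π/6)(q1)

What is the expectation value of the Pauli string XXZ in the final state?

The observable XXZ averages to 0.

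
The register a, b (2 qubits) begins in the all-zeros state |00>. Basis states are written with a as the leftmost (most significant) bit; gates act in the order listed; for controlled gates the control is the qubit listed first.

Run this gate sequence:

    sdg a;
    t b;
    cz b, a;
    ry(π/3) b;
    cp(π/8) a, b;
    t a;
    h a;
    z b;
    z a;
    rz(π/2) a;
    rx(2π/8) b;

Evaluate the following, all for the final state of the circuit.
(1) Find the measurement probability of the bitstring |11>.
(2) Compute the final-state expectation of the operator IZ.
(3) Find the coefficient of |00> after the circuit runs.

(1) The probability of measuring |11> is 1/4 - sqrt(2)/16.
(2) The observable IZ averages to sqrt(2)/4.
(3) |00> carries amplitude -sqrt(6*sqrt(2) + 12)*exp(3*I*pi/4)/8 + sqrt(4 - 2*sqrt(2))*exp(I*pi/4)/8 in the final state.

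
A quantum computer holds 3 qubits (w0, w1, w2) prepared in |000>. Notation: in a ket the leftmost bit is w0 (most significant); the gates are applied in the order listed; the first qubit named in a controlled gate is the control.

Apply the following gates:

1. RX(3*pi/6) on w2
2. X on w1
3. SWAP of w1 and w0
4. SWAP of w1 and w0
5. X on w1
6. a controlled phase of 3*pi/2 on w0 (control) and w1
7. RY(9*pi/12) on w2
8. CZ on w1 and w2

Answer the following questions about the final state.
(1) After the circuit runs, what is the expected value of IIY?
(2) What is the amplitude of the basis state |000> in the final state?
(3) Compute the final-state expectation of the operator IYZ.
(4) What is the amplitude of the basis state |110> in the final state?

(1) In the final state, IIY has expectation -1. Key observation: the block from step 2 through step 5 cancels to the identity and can be dropped.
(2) The amplitude on |000> is sqrt(2)*sqrt(2 - sqrt(2))/4 + sqrt(2)*I*sqrt(sqrt(2) + 2)/4.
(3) The observable IYZ averages to 0.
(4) The final state's coefficient on |110> equals 0.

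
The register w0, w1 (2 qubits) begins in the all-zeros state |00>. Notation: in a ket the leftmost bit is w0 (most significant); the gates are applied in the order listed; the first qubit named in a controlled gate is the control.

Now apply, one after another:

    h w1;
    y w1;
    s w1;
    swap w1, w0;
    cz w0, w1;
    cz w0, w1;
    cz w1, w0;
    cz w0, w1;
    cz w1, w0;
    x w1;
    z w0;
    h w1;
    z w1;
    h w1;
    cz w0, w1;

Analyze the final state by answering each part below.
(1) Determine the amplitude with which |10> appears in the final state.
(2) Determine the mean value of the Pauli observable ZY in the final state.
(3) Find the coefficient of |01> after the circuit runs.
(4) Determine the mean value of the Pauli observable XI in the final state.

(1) |10> carries amplitude sqrt(2)/2 in the final state. Key observation: the block from step 5 through step 6 cancels to the identity and can be dropped.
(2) The expectation value of ZY is 0.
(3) The final state's coefficient on |01> equals 0.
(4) The expectation value of XI is 0.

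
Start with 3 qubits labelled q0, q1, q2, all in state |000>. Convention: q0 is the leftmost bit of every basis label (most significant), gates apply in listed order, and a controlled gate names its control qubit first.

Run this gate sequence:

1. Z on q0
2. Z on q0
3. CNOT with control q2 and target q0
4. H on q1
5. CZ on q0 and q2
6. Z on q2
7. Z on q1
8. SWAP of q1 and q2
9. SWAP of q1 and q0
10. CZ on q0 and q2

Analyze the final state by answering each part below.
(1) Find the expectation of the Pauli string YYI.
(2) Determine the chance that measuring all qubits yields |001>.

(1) The observable YYI averages to 0.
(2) A full measurement returns |001> with probability 1/2.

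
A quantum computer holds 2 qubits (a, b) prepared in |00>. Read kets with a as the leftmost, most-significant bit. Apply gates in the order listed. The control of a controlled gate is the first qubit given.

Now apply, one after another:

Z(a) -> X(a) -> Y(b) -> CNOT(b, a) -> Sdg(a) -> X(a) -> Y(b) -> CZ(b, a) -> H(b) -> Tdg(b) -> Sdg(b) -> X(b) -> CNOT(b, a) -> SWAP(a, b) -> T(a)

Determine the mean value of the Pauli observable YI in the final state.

The observable YI averages to 0.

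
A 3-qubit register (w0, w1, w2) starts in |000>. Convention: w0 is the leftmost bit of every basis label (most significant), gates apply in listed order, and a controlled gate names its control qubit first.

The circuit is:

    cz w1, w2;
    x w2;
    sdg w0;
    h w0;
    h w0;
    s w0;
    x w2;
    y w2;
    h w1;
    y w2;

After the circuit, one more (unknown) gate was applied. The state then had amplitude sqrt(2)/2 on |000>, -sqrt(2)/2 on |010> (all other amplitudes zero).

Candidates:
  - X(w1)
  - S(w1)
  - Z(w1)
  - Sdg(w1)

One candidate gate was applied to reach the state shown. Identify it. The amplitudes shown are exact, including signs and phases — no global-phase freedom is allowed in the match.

It was Z(w1) that produced the state shown. Key observation: the block from step 2 through step 7 cancels to the identity and can be dropped.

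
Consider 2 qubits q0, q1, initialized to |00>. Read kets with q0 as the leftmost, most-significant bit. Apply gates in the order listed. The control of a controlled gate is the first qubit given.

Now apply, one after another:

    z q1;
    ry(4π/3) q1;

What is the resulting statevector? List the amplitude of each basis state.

The resulting statevector has amplitude -1/2 on |00>, sqrt(3)/2 on |01>, 0 on |10>, 0 on |11>.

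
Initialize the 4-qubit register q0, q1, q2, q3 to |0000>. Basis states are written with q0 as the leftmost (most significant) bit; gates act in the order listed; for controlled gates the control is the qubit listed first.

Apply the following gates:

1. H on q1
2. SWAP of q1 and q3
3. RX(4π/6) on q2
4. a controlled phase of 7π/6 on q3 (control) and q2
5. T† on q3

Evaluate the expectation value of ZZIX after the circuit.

The observable ZZIX averages to -3*sqrt(6)/16 - sqrt(2)/16.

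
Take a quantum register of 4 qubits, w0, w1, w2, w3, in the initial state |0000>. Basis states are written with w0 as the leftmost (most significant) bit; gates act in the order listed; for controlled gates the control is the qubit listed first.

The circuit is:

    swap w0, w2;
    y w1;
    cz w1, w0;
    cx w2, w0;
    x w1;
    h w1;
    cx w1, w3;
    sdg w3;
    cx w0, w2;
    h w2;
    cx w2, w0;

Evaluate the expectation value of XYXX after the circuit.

The observable XYXX averages to -1.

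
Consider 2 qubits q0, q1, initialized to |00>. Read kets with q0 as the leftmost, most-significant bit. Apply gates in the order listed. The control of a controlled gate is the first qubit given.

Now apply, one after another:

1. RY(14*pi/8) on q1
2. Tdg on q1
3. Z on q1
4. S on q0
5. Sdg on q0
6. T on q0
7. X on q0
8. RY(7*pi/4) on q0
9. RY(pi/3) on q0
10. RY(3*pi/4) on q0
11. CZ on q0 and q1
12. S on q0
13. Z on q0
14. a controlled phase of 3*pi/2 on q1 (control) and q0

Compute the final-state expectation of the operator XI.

The expectation value of XI is -1/4 + sqrt(2)/8. Key observation: gates 4-5 undo each other exactly, leaving only the rest of the circuit to track.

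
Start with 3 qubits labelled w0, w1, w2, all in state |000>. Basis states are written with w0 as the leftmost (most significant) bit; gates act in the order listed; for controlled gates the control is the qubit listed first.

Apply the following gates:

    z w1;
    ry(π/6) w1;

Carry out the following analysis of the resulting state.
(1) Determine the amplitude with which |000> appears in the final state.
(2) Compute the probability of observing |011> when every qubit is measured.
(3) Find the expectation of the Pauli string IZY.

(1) The amplitude on |000> is sqrt(2)/4 + sqrt(6)/4.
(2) Outcome |011> occurs with probability 0.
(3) The expectation value of IZY is 0.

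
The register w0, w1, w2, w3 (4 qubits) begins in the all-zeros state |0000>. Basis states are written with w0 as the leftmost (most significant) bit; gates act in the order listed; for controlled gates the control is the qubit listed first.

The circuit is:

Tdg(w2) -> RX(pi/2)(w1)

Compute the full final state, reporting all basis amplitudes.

After the circuit, the state carries amplitude sqrt(2)/2 on |0000>, -sqrt(2)*I/2 on |0100>, and 0 on every other basis state.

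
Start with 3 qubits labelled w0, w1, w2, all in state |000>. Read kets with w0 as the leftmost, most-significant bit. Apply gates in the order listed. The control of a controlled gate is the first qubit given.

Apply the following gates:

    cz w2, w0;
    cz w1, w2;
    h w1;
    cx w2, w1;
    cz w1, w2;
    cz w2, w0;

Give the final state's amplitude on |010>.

|010> carries amplitude sqrt(2)/2 in the final state.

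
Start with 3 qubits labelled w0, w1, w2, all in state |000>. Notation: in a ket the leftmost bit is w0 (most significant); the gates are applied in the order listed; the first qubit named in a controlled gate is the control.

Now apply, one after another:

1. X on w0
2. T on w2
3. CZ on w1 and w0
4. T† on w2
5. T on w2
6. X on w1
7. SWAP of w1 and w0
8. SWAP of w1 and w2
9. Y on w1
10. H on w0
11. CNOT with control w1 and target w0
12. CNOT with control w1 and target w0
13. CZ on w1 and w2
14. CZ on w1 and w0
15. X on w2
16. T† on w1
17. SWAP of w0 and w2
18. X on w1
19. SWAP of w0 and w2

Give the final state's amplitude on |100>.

The final state's coefficient on |100> equals -sqrt(2)*exp(I*pi/4)/2.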